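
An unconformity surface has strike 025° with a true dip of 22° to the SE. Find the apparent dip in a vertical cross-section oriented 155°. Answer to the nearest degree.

17°

The section lies 50° from the strike.
tan α = tan 22° × sin 50° = 0.4040 × 0.7660 = 0.3095
apparent dip = arctan 0.3095 = 17.20°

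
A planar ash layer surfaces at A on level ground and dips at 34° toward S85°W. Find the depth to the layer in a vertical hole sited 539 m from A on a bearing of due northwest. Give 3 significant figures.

The hole lies 50° from the dip direction, so the down-dip offset is 539 × cos 50° = 346.46 m.
Depth = down-dip offset × tan(dip) = 346.46 × tan 34° = 346.46 × 0.6745
Depth = 233.69 m

234 m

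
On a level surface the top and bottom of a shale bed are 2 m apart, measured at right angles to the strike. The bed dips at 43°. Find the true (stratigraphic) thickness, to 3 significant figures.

1.36 m

True thickness t = w · sin(dip) = 2 × sin 43°
t = 2 × 0.6820 = 1.364 m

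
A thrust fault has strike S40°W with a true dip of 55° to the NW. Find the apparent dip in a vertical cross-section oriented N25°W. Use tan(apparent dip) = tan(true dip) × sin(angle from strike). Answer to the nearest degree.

52°

The section lies 65° from the strike.
tan(apparent dip) = tan 55° · sin 65° = 1.2943
α = arctan(1.2943) = 52.31°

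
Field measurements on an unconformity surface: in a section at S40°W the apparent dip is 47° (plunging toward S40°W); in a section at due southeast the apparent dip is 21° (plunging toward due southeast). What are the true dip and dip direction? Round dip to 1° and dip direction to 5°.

Each apparent-dip line lies in the plane. As unit vectors (x east, y north, z up), v₁ plunges 47°→S40°W and v₂ plunges 21°→due southeast.
Cross product v₁ × v₂ gives the pole to the plane: n ∝ (-0.296, -0.640, 0.634).
True dip = arccos(n_z / |n|) = arccos(0.6689) = 48.0°.
Dip direction = atan2(-0.296, -0.640) = 205° (azimuth of n's horizontal projection).

true dip 48°, dip direction 205°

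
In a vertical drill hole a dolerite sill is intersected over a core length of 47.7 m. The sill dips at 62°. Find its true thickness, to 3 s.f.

22.4 m

True thickness t = h · cos(dip) = 47.7 × cos 62°
t = 47.7 × 0.4695 = 22.394 m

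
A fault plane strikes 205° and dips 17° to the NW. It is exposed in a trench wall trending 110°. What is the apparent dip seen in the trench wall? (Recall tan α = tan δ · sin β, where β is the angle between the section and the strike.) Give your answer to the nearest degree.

17°

Angle between strike (205°) and section (110°): β = 85°.
tan α = tan 17° × sin 85° = 0.3057 × 0.9962 = 0.3046
α = arctan(0.3046) = 16.94°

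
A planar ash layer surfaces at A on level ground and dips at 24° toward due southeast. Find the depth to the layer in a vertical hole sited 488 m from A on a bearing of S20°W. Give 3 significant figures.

The hole lies 65° from the dip direction, so the down-dip offset is 488 × cos 65° = 206.24 m.
Depth = down-dip offset × tan(dip) = 206.24 × tan 24° = 206.24 × 0.4452
Depth = 91.82 m

91.8 m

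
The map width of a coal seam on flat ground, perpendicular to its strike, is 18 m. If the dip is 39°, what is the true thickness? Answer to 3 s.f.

11.3 m

True thickness t = w · sin(dip) = 18 × sin 39°
t = 18 × 0.6293 = 11.328 m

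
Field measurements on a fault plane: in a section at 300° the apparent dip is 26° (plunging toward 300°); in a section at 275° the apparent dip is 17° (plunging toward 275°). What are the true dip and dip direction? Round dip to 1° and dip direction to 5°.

Represent each trace as a vector plunging at its apparent dip toward its trend (east-north-up frame): v₁ = (-0.778, 0.449, -0.438), v₂ = (-0.953, 0.083, -0.292).
The plane normal is n = v₁ × v₂ ∝ (-0.095, 0.190, 0.363).
Dip δ = arctan(|n_h|/n_z) = arctan(0.212/0.363) = 30.3°.
The horizontal component of n points toward azimuth atan2(n_x, n_y) = 333°, the dip direction.

true dip 30°, dip direction 335°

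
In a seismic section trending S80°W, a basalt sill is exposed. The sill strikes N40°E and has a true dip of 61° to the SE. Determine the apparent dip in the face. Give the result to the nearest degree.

The section lies 40° from the strike.
tan(apparent dip) = tan 61° · sin 40° = 1.1596
α = arctan(1.1596) = 49.23°

49°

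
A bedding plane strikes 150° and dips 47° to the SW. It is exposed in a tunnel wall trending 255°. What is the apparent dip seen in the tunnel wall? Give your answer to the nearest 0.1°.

46.0°

The strike is 150° and the section trends 255°; the acute angle between them is β = 75°.
tan(apparent dip) = tan 47° · sin 75° = 1.0358
apparent dip = arctan 1.0358 = 46.01°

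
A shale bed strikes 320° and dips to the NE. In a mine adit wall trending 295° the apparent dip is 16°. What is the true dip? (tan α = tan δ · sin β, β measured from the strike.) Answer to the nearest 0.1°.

34.2°

The section is 25° from the strike.
tan δ = tan α / sin β = tan 16° / sin 25° = 0.2867 / 0.4226 = 0.6785
δ = arctan(0.6785) = 34.16°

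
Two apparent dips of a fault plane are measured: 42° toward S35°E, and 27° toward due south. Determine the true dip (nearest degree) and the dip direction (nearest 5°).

Represent each trace as a vector plunging at its apparent dip toward its trend (east-north-up frame): v₁ = (0.426, -0.609, -0.669), v₂ = (0.000, -0.891, -0.454).
The plane normal is n = v₁ × v₂ ∝ (0.320, -0.194, 0.380).
True dip = arccos(n_z / |n|) = arccos(0.7127) = 44.5°.
The horizontal component of n points toward azimuth atan2(n_x, n_y) = 121°, the dip direction.

true dip 45°, dip direction 120°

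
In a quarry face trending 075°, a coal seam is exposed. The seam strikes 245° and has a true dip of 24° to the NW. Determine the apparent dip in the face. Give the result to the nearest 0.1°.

4.4°

The section lies 10° from the strike.
tan α = tan 24° × sin 10° = 0.4452 × 0.1736 = 0.0773
α = arctan(0.0773) = 4.42°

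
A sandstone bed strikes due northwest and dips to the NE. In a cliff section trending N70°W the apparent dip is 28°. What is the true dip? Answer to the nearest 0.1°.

51.5°

The section is 25° from the strike.
tan(true dip) = tan 28° / sin 25° = 1.2581
δ = arctan(1.2581) = 51.52°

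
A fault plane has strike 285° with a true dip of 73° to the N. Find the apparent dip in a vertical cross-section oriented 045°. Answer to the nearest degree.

Angle between strike (285°) and section (045°): β = 60°.
tan(apparent dip) = tan 73° · sin 60° = 2.8326
apparent dip = arctan 2.8326 = 70.56°

71°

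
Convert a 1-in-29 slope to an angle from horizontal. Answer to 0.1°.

2.0°

tan θ = 1/29 = 0.0345
θ = arctan(0.0345) = 1.97°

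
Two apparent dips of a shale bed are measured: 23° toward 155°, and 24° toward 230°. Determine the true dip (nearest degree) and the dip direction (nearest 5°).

The two traces are lines in the plane: v₁ = (sin 155°·cos 23°, cos 155°·cos 23°, −sin 23°), v₂ = (sin 230°·cos 24°, cos 230°·cos 24°, −sin 24°).
The plane normal is n = v₁ × v₂ ∝ (-0.110, -0.432, 0.812).
True dip = arccos(n_z / |n|) = arccos(0.8768) = 28.7°.
Dip direction = azimuth of (n_x, n_y) = atan2(-0.110, -0.432) = 194°.

true dip 29°, dip direction 195°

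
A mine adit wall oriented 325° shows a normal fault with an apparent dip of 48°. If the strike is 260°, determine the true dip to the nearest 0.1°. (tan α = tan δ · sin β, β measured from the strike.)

50.8°

The section is 65° from the strike.
tan δ = tan α / sin β = tan 48° / sin 65° = 1.1106 / 0.9063 = 1.2254
true dip = arctan 1.2254 = 50.78°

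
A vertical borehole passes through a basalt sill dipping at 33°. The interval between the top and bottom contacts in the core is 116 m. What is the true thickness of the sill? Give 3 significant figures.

97.3 m

True thickness t = h · cos(dip) = 116 × cos 33°
t = 116 × 0.8387 = 97.286 m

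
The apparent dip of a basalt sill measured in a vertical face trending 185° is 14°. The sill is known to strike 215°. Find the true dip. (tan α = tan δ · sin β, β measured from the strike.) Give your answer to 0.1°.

26.5°

The section is 30° from the strike.
tan(true dip) = tan 14° / sin 30° = 0.4987
true dip = arctan 0.4987 = 26.50°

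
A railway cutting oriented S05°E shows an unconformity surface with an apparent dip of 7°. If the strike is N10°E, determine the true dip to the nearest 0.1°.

β = acute angle between strike N10°E and section S05°E = 15°.
tan δ = tan α / sin β = tan 7° / sin 15° = 0.1228 / 0.2588 = 0.4744
δ = arctan(0.4744) = 25.38°

25.4°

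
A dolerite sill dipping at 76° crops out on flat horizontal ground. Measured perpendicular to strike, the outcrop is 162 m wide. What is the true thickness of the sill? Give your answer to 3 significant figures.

157 m

True thickness t = w · sin(dip) = 162 × sin 76°
t = 162 × 0.9703 = 157.188 m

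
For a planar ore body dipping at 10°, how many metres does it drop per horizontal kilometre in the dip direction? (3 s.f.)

176 m

drop per km = 1000 × tan 10° = 1000 × 0.1763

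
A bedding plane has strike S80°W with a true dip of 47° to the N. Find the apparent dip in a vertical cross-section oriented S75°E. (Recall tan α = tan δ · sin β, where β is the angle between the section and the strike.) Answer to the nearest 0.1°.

24.4°

The strike is S80°W and the section trends S75°E; the acute angle between them is β = 25°.
tan(apparent dip) = tan 47° · sin 25° = 0.4532
apparent dip = arctan 0.4532 = 24.38°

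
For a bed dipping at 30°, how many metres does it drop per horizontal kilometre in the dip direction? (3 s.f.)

577 m

drop per km = 1000 × tan 30° = 1000 × 0.5774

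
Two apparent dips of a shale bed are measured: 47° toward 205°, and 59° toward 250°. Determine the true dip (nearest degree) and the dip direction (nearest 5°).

true dip 59°, dip direction 255°

Represent each trace as a vector plunging at its apparent dip toward its trend (east-north-up frame): v₁ = (-0.288, -0.618, -0.731), v₂ = (-0.484, -0.176, -0.857).
Cross product v₁ × v₂ gives the pole to the plane: n ∝ (-0.401, -0.107, 0.248).
Dip δ = arctan(|n_h|/n_z) = arctan(0.415/0.248) = 59.1°.
The horizontal component of n points toward azimuth atan2(n_x, n_y) = 255°, the dip direction.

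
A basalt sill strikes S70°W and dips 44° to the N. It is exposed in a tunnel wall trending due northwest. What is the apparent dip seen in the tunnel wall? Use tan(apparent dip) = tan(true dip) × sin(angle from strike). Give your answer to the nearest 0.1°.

Angle between strike (S70°W) and section (due northwest): β = 65°.
tan(apparent dip) = tan 44° · sin 65° = 0.8752
α = arctan(0.8752) = 41.19°

41.2°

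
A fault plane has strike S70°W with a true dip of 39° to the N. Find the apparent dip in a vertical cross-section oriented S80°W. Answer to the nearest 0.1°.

The strike is S70°W and the section trends S80°W; the acute angle between them is β = 10°.
tan α = tan 39° × sin 10° = 0.8098 × 0.1736 = 0.1406
α = arctan(0.1406) = 8.00°

8.0°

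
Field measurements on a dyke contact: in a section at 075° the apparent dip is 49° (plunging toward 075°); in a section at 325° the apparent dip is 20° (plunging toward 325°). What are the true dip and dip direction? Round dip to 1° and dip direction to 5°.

Represent each trace as a vector plunging at its apparent dip toward its trend (east-north-up frame): v₁ = (0.634, 0.170, -0.755), v₂ = (-0.539, 0.770, -0.342).
n = v₁ × v₂ = (0.523, 0.624, 0.579) (taken with n_z > 0).
tan δ = √(n_x²+n_y²)/n_z = 0.814/0.579, so δ = 54.6°.
Dip direction = azimuth of (n_x, n_y) = atan2(0.523, 0.624) = 40°.

true dip 55°, dip direction 040°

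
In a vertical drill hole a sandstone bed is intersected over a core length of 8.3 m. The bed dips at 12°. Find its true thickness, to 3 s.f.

8.12 m

True thickness t = h · cos(dip) = 8.3 × cos 12°
t = 8.3 × 0.9781 = 8.119 m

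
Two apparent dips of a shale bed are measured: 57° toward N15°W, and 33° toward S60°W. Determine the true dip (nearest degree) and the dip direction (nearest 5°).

true dip 62°, dip direction 310°

The two traces are lines in the plane: v₁ = (sin 345°·cos 57°, cos 345°·cos 57°, −sin 57°), v₂ = (sin 240°·cos 33°, cos 240°·cos 33°, −sin 33°).
n = v₁ × v₂ = (-0.638, 0.532, 0.441) (taken with n_z > 0).
tan δ = √(n_x²+n_y²)/n_z = 0.831/0.441, so δ = 62.0°.
Dip direction = atan2(-0.638, 0.532) = 310° (azimuth of n's horizontal projection).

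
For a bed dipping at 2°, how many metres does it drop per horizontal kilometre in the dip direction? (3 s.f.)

drop per km = 1000 × tan 2° = 1000 × 0.0349

34.9 m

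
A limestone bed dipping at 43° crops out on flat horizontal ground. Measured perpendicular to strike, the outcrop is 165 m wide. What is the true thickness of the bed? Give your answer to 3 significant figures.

113 m

True thickness t = w · sin(dip) = 165 × sin 43°
t = 165 × 0.6820 = 112.530 m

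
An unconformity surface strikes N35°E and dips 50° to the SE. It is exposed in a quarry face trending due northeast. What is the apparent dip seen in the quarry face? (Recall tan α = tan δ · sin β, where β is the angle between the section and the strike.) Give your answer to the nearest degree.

The section lies 10° from the strike.
tan(apparent dip) = tan 50° · sin 10° = 0.2069
apparent dip = arctan 0.2069 = 11.69°

12°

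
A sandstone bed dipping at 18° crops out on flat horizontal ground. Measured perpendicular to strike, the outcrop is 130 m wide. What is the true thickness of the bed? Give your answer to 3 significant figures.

True thickness t = w · sin(dip) = 130 × sin 18°
t = 130 × 0.3090 = 40.172 m

40.2 m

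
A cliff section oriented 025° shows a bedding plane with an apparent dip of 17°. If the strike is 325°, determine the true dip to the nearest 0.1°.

The section is 60° from the strike.
tan(true dip) = tan 17° / sin 60° = 0.3530
δ = arctan(0.3530) = 19.44°

19.4°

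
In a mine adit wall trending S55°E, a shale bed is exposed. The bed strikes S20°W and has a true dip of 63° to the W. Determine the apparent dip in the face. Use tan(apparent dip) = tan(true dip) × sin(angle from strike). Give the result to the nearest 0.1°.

Angle between strike (S20°W) and section (S55°E): β = 75°.
tan(apparent dip) = tan 63° · sin 75° = 1.8957
apparent dip = arctan 1.8957 = 62.19°

62.2°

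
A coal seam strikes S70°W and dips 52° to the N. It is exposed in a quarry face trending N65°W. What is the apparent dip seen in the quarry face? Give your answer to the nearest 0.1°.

The strike is S70°W and the section trends N65°W; the acute angle between them is β = 45°.
tan α = tan 52° × sin 45° = 1.2799 × 0.7071 = 0.9051
α = arctan(0.9051) = 42.15°

42.1°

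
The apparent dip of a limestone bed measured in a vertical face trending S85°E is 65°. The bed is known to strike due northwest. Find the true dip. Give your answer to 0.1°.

73.3°

The section is 40° from the strike.
tan δ = tan α / sin β = tan 65° / sin 40° = 2.1445 / 0.6428 = 3.3363
δ = arctan(3.3363) = 73.31°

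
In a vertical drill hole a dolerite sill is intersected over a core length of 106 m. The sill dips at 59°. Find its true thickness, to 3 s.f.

True thickness t = h · cos(dip) = 106 × cos 59°
t = 106 × 0.5150 = 54.594 m

54.6 m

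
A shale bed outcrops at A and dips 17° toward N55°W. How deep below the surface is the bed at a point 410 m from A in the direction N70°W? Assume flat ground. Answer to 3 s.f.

121 m

The hole lies 15° from the dip direction, so the down-dip offset is 410 × cos 15° = 396.03 m.
Depth = down-dip offset × tan(dip) = 396.03 × tan 17° = 396.03 × 0.3057
Depth = 121.08 m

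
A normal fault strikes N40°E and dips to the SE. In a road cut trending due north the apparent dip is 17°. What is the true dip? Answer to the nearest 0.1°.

β = acute angle between strike N40°E and section due north = 40°.
tan δ = tan α / sin β = tan 17° / sin 40° = 0.3057 / 0.6428 = 0.4756
true dip = arctan 0.4756 = 25.44°

25.4°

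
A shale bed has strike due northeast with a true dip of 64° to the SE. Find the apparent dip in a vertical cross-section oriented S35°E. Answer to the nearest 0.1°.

The section lies 80° from the strike.
tan(apparent dip) = tan 64° · sin 80° = 2.0192
apparent dip = arctan 2.0192 = 63.65°

63.7°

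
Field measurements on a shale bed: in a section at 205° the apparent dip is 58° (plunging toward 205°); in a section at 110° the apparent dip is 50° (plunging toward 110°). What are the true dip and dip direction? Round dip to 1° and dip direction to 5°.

The two traces are lines in the plane: v₁ = (sin 205°·cos 58°, cos 205°·cos 58°, −sin 58°), v₂ = (sin 110°·cos 50°, cos 110°·cos 50°, −sin 50°).
The plane normal is n = v₁ × v₂ ∝ (0.181, -0.684, 0.339).
tan δ = √(n_x²+n_y²)/n_z = 0.707/0.339, so δ = 64.4°.
Dip direction = atan2(0.181, -0.684) = 165° (azimuth of n's horizontal projection).

true dip 64°, dip direction 165°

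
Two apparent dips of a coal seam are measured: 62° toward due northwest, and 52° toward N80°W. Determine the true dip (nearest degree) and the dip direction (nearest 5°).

true dip 63°, dip direction 330°

Represent each trace as a vector plunging at its apparent dip toward its trend (east-north-up frame): v₁ = (-0.332, 0.332, -0.883), v₂ = (-0.606, 0.107, -0.788).
n = v₁ × v₂ = (-0.167, 0.274, 0.166) (taken with n_z > 0).
Dip δ = arctan(|n_h|/n_z) = arctan(0.321/0.166) = 62.7°.
Dip direction = atan2(-0.167, 0.274) = 329° (azimuth of n's horizontal projection).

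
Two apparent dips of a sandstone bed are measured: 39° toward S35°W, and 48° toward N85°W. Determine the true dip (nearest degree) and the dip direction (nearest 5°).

The two traces are lines in the plane: v₁ = (sin 215°·cos 39°, cos 215°·cos 39°, −sin 39°), v₂ = (sin 275°·cos 48°, cos 275°·cos 48°, −sin 48°).
The plane normal is n = v₁ × v₂ ∝ (-0.510, -0.088, 0.450).
True dip = arccos(n_z / |n|) = arccos(0.6566) = 49.0°.
Dip direction = atan2(-0.510, -0.088) = 260° (azimuth of n's horizontal projection).

true dip 49°, dip direction 260°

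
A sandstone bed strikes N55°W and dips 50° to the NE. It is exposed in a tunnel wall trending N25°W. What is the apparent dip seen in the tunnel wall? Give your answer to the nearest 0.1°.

30.8°

The section lies 30° from the strike.
tan(apparent dip) = tan 50° · sin 30° = 0.5959
apparent dip = arctan 0.5959 = 30.79°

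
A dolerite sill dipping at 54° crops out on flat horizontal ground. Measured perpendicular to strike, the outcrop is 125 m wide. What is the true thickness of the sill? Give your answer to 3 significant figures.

101 m

True thickness t = w · sin(dip) = 125 × sin 54°
t = 125 × 0.8090 = 101.127 m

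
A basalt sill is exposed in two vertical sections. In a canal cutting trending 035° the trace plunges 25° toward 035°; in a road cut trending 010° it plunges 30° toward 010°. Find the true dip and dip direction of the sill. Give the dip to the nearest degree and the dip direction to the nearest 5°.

true dip 31°, dip direction 355°

Each apparent-dip line lies in the plane. As unit vectors (x east, y north, z up), v₁ plunges 25°→035° and v₂ plunges 30°→010°.
n = v₁ × v₂ = (-0.011, 0.196, 0.332) (taken with n_z > 0).
tan δ = √(n_x²+n_y²)/n_z = 0.197/0.332, so δ = 30.7°.
Dip direction = azimuth of (n_x, n_y) = atan2(-0.011, 0.196) = 357°.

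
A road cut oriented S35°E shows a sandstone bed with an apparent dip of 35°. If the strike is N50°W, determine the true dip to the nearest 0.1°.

69.7°

The section is 15° from the strike.
tan(true dip) = tan 35° / sin 15° = 2.7054
δ = arctan(2.7054) = 69.71°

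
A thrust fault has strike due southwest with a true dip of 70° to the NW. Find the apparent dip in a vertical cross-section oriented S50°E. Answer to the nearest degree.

70°

The strike is due southwest and the section trends S50°E; the acute angle between them is β = 85°.
tan(apparent dip) = tan 70° · sin 85° = 2.7370
α = arctan(2.7370) = 69.93°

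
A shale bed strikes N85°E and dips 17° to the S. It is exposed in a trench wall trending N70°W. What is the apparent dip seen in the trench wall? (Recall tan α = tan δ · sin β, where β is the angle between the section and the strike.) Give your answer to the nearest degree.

7°

The strike is N85°E and the section trends N70°W; the acute angle between them is β = 25°.
tan(apparent dip) = tan 17° · sin 25° = 0.1292
apparent dip = arctan 0.1292 = 7.36°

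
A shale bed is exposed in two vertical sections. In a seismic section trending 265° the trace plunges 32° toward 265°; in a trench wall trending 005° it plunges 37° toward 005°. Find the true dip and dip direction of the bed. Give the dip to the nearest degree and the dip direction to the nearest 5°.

The two traces are lines in the plane: v₁ = (sin 265°·cos 32°, cos 265°·cos 32°, −sin 32°), v₂ = (sin 5°·cos 37°, cos 5°·cos 37°, −sin 37°).
The plane normal is n = v₁ × v₂ ∝ (-0.466, 0.545, 0.667).
Dip δ = arctan(|n_h|/n_z) = arctan(0.717/0.667) = 47.1°.
Dip direction = atan2(-0.466, 0.545) = 319° (azimuth of n's horizontal projection).

true dip 47°, dip direction 320°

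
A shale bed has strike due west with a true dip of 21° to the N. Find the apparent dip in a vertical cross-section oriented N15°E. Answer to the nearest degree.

The strike is due west and the section trends N15°E; the acute angle between them is β = 75°.
tan α = tan 21° × sin 75° = 0.3839 × 0.9659 = 0.3708
apparent dip = arctan 0.3708 = 20.34°

20°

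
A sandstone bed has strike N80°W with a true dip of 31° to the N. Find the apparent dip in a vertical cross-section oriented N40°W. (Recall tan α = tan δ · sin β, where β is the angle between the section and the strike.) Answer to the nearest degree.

21°

The strike is N80°W and the section trends N40°W; the acute angle between them is β = 40°.
tan α = tan 31° × sin 40° = 0.6009 × 0.6428 = 0.3862
α = arctan(0.3862) = 21.12°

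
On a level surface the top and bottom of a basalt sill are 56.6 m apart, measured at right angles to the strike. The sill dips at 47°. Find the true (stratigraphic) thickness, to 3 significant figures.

True thickness t = w · sin(dip) = 56.6 × sin 47°
t = 56.6 × 0.7314 = 41.395 m

41.4 m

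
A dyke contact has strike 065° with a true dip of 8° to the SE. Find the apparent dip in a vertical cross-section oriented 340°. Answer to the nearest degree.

8°

The section lies 85° from the strike.
tan α = tan 8° × sin 85° = 0.1405 × 0.9962 = 0.1400
apparent dip = arctan 0.1400 = 7.97°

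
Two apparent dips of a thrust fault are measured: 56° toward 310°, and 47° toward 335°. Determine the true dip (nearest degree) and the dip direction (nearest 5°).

true dip 58°, dip direction 285°

Each apparent-dip line lies in the plane. As unit vectors (x east, y north, z up), v₁ plunges 56°→310° and v₂ plunges 47°→335°.
n = v₁ × v₂ = (-0.250, 0.074, 0.161) (taken with n_z > 0).
Dip δ = arctan(|n_h|/n_z) = arctan(0.260/0.161) = 58.2°.
Dip direction = azimuth of (n_x, n_y) = atan2(-0.250, 0.074) = 287°.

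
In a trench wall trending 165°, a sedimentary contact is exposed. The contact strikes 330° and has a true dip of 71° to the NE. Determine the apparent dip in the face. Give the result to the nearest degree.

The section lies 15° from the strike.
tan α = tan 71° × sin 15° = 2.9042 × 0.2588 = 0.7517
α = arctan(0.7517) = 36.93°

37°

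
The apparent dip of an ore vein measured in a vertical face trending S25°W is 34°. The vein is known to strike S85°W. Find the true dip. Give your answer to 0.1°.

37.9°

β = acute angle between strike S85°W and section S25°W = 60°.
tan(true dip) = tan 34° / sin 60° = 0.7789
true dip = arctan 0.7789 = 37.91°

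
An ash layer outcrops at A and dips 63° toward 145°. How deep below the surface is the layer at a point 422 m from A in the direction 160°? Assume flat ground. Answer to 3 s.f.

800 m

The hole lies 15° from the dip direction, so the down-dip offset is 422 × cos 15° = 407.62 m.
Depth = down-dip offset × tan(dip) = 407.62 × tan 63° = 407.62 × 1.9626
Depth = 800.00 m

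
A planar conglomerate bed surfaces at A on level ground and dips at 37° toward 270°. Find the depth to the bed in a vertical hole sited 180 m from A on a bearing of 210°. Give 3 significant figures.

The hole lies 60° from the dip direction, so the down-dip offset is 180 × cos 60° = 90.00 m.
Depth = down-dip offset × tan(dip) = 90.00 × tan 37° = 90.00 × 0.7536
Depth = 67.82 m

67.8 m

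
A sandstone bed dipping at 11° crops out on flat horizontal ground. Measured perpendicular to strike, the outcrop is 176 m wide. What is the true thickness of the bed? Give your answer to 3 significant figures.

True thickness t = w · sin(dip) = 176 × sin 11°
t = 176 × 0.1908 = 33.582 m

33.6 m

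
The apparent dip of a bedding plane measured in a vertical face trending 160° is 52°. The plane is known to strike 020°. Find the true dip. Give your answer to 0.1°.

63.3°

β = acute angle between strike 020° and section 160° = 40°.
tan(true dip) = tan 52° / sin 40° = 1.9912
δ = arctan(1.9912) = 63.33°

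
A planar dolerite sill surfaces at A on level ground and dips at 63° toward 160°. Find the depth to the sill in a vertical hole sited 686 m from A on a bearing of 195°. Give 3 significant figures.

1100 m

The hole lies 35° from the dip direction, so the down-dip offset is 686 × cos 35° = 561.94 m.
Depth = down-dip offset × tan(dip) = 561.94 × tan 63° = 561.94 × 1.9626
Depth = 1102.87 m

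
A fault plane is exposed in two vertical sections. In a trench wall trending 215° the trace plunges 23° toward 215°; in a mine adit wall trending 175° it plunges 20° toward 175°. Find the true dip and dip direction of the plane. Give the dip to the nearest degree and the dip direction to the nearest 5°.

Represent each trace as a vector plunging at its apparent dip toward its trend (east-north-up frame): v₁ = (-0.528, -0.754, -0.391), v₂ = (0.082, -0.936, -0.342).
n = v₁ × v₂ = (-0.108, -0.213, 0.556) (taken with n_z > 0).
True dip = arccos(n_z / |n|) = arccos(0.9191) = 23.2°.
The horizontal component of n points toward azimuth atan2(n_x, n_y) = 207°, the dip direction.

true dip 23°, dip direction 205°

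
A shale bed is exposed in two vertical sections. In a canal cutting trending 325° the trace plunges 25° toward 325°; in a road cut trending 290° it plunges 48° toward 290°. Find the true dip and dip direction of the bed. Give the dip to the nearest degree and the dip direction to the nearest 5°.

The two traces are lines in the plane: v₁ = (sin 325°·cos 25°, cos 325°·cos 25°, −sin 25°), v₂ = (sin 290°·cos 48°, cos 290°·cos 48°, −sin 48°).
The plane normal is n = v₁ × v₂ ∝ (-0.455, -0.121, 0.348).
True dip = arccos(n_z / |n|) = arccos(0.5943) = 53.5°.
Dip direction = atan2(-0.455, -0.121) = 255° (azimuth of n's horizontal projection).

true dip 54°, dip direction 255°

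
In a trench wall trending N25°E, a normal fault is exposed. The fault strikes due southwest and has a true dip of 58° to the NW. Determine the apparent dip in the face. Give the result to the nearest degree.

29°

The strike is due southwest and the section trends N25°E; the acute angle between them is β = 20°.
tan(apparent dip) = tan 58° · sin 20° = 0.5473
apparent dip = arctan 0.5473 = 28.69°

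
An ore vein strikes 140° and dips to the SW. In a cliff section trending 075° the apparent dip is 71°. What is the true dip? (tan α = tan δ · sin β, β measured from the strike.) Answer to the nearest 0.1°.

The section is 65° from the strike.
tan δ = tan α / sin β = tan 71° / sin 65° = 2.9042 / 0.9063 = 3.2044
true dip = arctan 3.2044 = 72.67°

72.7°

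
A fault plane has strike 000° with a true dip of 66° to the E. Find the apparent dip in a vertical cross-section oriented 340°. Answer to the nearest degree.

38°

The strike is 000° and the section trends 340°; the acute angle between them is β = 20°.
tan(apparent dip) = tan 66° · sin 20° = 0.7682
α = arctan(0.7682) = 37.53°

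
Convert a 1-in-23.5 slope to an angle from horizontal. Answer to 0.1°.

tan θ = 1/23.5 = 0.0426
θ = arctan(0.0426) = 2.44°

2.4°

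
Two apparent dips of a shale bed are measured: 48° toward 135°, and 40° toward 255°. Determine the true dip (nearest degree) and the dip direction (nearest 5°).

true dip 63°, dip direction 190°

The two traces are lines in the plane: v₁ = (sin 135°·cos 48°, cos 135°·cos 48°, −sin 48°), v₂ = (sin 255°·cos 40°, cos 255°·cos 40°, −sin 40°).
n = v₁ × v₂ = (-0.157, -0.854, 0.444) (taken with n_z > 0).
tan δ = √(n_x²+n_y²)/n_z = 0.868/0.444, so δ = 62.9°.
Dip direction = atan2(-0.157, -0.854) = 190° (azimuth of n's horizontal projection).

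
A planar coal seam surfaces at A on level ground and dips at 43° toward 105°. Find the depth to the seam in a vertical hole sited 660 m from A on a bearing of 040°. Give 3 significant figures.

260 m

The hole lies 65° from the dip direction, so the down-dip offset is 660 × cos 65° = 278.93 m.
Depth = down-dip offset × tan(dip) = 278.93 × tan 43° = 278.93 × 0.9325
Depth = 260.10 m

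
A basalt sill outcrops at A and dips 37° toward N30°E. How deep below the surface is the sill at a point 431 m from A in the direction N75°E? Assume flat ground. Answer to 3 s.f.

The hole lies 45° from the dip direction, so the down-dip offset is 431 × cos 45° = 304.76 m.
Depth = down-dip offset × tan(dip) = 304.76 × tan 37° = 304.76 × 0.7536
Depth = 229.66 m

230 m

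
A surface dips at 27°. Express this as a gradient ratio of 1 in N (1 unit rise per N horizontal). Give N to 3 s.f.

1 : N means tan θ = 1/N, so N = 1/tan 27° = 1/0.5095

1 in 1.96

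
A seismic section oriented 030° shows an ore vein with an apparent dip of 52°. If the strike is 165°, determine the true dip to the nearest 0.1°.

β = acute angle between strike 165° and section 030° = 45°.
tan δ = tan α / sin β = tan 52° / sin 45° = 1.2799 / 0.7071 = 1.8101
true dip = arctan 1.8101 = 61.08°

61.1°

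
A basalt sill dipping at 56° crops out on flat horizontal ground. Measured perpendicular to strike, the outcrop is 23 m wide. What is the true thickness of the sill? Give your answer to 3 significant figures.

True thickness t = w · sin(dip) = 23 × sin 56°
t = 23 × 0.8290 = 19.068 m

19.1 m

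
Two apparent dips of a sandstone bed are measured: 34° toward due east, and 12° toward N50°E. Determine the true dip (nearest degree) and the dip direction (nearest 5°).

true dip 39°, dip direction 125°

Represent each trace as a vector plunging at its apparent dip toward its trend (east-north-up frame): v₁ = (0.829, 0.000, -0.559), v₂ = (0.749, 0.629, -0.208).
The plane normal is n = v₁ × v₂ ∝ (0.352, -0.247, 0.521).
Dip δ = arctan(|n_h|/n_z) = arctan(0.429/0.521) = 39.5°.
Dip direction = azimuth of (n_x, n_y) = atan2(0.352, -0.247) = 125°.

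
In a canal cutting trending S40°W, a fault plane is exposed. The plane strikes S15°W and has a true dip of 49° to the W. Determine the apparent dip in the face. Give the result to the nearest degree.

Angle between strike (S15°W) and section (S40°W): β = 25°.
tan(apparent dip) = tan 49° · sin 25° = 0.4862
apparent dip = arctan 0.4862 = 25.93°

26°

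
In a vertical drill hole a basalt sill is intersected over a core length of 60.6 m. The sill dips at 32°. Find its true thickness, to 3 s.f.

True thickness t = h · cos(dip) = 60.6 × cos 32°
t = 60.6 × 0.8480 = 51.392 m

51.4 m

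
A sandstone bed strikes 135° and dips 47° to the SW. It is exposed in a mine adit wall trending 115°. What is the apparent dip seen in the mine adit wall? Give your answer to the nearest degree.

20°

The section lies 20° from the strike.
tan(apparent dip) = tan 47° · sin 20° = 0.3668
α = arctan(0.3668) = 20.14°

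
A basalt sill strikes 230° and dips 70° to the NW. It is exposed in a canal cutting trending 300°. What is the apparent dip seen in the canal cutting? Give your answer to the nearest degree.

The strike is 230° and the section trends 300°; the acute angle between them is β = 70°.
tan(apparent dip) = tan 70° · sin 70° = 2.5818
α = arctan(2.5818) = 68.83°

69°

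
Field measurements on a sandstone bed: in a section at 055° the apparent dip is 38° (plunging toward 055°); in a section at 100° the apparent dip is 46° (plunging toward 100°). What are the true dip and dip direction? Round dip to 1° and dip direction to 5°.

The two traces are lines in the plane: v₁ = (sin 55°·cos 38°, cos 55°·cos 38°, −sin 38°), v₂ = (sin 100°·cos 46°, cos 100°·cos 46°, −sin 46°).
Cross product v₁ × v₂ gives the pole to the plane: n ∝ (0.399, -0.043, 0.387).
Dip δ = arctan(|n_h|/n_z) = arctan(0.402/0.387) = 46.1°.
Dip direction = atan2(0.399, -0.043) = 96° (azimuth of n's horizontal projection).

true dip 46°, dip direction 095°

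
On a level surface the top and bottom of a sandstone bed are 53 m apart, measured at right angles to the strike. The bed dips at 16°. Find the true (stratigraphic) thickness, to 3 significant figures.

14.6 m

True thickness t = w · sin(dip) = 53 × sin 16°
t = 53 × 0.2756 = 14.609 m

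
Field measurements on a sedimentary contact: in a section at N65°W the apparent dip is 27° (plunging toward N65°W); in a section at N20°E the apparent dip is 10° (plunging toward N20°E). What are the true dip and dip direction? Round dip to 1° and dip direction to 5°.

true dip 28°, dip direction 310°

Each apparent-dip line lies in the plane. As unit vectors (x east, y north, z up), v₁ plunges 27°→N65°W and v₂ plunges 10°→N20°E.
n = v₁ × v₂ = (-0.355, 0.293, 0.874) (taken with n_z > 0).
True dip = arccos(n_z / |n|) = arccos(0.8849) = 27.8°.
Dip direction = azimuth of (n_x, n_y) = atan2(-0.355, 0.293) = 310°.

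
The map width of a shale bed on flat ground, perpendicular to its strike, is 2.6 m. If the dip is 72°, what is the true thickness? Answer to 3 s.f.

2.47 m

True thickness t = w · sin(dip) = 2.6 × sin 72°
t = 2.6 × 0.9511 = 2.473 m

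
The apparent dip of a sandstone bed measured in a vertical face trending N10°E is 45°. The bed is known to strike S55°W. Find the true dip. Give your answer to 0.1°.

54.7°

β = acute angle between strike S55°W and section N10°E = 45°.
tan δ = tan α / sin β = tan 45° / sin 45° = 1.0000 / 0.7071 = 1.4142
true dip = arctan 1.4142 = 54.74°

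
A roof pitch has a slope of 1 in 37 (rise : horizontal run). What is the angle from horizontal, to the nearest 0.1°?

1.5°

tan θ = 1/37 = 0.0270
θ = arctan(0.0270) = 1.55°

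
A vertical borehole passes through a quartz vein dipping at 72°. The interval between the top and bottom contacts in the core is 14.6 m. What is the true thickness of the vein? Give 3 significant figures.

True thickness t = h · cos(dip) = 14.6 × cos 72°
t = 14.6 × 0.3090 = 4.512 m

4.51 m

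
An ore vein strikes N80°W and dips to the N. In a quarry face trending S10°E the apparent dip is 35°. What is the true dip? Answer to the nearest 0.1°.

β = acute angle between strike N80°W and section S10°E = 70°.
tan(true dip) = tan 35° / sin 70° = 0.7451
true dip = arctan 0.7451 = 36.69°

36.7°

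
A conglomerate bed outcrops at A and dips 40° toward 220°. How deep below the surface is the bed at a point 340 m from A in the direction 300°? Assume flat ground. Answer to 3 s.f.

49.5 m

The hole lies 80° from the dip direction, so the down-dip offset is 340 × cos 80° = 59.04 m.
Depth = down-dip offset × tan(dip) = 59.04 × tan 40° = 59.04 × 0.8391
Depth = 49.54 m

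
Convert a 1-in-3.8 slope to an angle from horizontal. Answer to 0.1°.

14.7°

tan θ = 1/3.8 = 0.2632
θ = arctan(0.2632) = 14.74°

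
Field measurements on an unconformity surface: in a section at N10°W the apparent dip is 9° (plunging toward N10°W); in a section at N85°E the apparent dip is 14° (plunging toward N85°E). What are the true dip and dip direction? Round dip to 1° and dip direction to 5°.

true dip 17°, dip direction 050°

The two traces are lines in the plane: v₁ = (sin 350°·cos 9°, cos 350°·cos 9°, −sin 9°), v₂ = (sin 85°·cos 14°, cos 85°·cos 14°, −sin 14°).
The plane normal is n = v₁ × v₂ ∝ (0.222, 0.193, 0.955).
True dip = arccos(n_z / |n|) = arccos(0.9557) = 17.1°.
Dip direction = azimuth of (n_x, n_y) = atan2(0.222, 0.193) = 49°.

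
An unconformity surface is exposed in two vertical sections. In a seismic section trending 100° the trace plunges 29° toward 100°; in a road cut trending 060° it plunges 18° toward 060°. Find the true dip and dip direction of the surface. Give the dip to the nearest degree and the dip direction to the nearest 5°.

Each apparent-dip line lies in the plane. As unit vectors (x east, y north, z up), v₁ plunges 29°→100° and v₂ plunges 18°→060°.
The plane normal is n = v₁ × v₂ ∝ (0.277, -0.133, 0.535).
Dip δ = arctan(|n_h|/n_z) = arctan(0.308/0.535) = 29.9°.
The horizontal component of n points toward azimuth atan2(n_x, n_y) = 116°, the dip direction.

true dip 30°, dip direction 115°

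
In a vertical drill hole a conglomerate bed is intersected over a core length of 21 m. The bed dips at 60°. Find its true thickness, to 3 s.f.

True thickness t = h · cos(dip) = 21 × cos 60°
t = 21 × 0.5000 = 10.500 m

10.5 m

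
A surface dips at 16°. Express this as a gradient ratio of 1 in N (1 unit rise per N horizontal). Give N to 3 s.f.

1 : N means tan θ = 1/N, so N = 1/tan 16° = 1/0.2867

1 in 3.49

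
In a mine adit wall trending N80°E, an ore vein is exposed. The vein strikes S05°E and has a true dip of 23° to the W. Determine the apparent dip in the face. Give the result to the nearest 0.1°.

22.9°

The section lies 85° from the strike.
tan(apparent dip) = tan 23° · sin 85° = 0.4229
apparent dip = arctan 0.4229 = 22.92°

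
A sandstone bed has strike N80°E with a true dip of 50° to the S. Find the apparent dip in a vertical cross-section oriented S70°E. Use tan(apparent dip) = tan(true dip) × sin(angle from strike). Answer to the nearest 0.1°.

The section lies 30° from the strike.
tan α = tan 50° × sin 30° = 1.1918 × 0.5000 = 0.5959
α = arctan(0.5959) = 30.79°

30.8°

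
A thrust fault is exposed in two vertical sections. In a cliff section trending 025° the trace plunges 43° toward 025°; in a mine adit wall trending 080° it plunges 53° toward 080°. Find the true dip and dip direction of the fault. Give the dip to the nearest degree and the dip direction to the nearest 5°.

Each apparent-dip line lies in the plane. As unit vectors (x east, y north, z up), v₁ plunges 43°→025° and v₂ plunges 53°→080°.
Cross product v₁ × v₂ gives the pole to the plane: n ∝ (0.458, 0.157, 0.361).
True dip = arccos(n_z / |n|) = arccos(0.5971) = 53.3°.
Dip direction = azimuth of (n_x, n_y) = atan2(0.458, 0.157) = 71°.

true dip 53°, dip direction 070°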